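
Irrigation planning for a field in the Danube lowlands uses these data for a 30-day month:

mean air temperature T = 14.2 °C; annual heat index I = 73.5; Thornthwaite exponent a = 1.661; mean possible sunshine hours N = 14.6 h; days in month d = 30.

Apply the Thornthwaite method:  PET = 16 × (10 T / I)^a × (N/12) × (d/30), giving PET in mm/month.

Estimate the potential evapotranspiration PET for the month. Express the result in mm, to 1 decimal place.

58.1 mm

10T/I = 10 × 14.2 / 73.5 = 1.9320
(10T/I)^a = 1.9320^1.661 = 2.9858
Uncorrected PET = 16 × 2.9858 = 47.773 mm
Correction = (N/12)(d/30) = (14.6/12)(30/30) = 1.2167
PET = 47.773 × 1.2167 = 58.125 mm/month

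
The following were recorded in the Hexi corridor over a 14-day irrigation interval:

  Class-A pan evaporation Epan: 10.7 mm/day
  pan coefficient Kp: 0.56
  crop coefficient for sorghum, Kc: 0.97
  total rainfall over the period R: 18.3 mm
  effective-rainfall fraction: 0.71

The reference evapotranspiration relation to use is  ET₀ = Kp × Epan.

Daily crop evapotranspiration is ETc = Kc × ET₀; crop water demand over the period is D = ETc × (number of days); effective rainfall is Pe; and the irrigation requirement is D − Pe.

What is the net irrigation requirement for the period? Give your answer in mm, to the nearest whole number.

ET₀ = 0.56 × 10.7 = 5.9920 mm/d
ETc = Kc × ET₀ = 0.97 × 5.9920 = 5.8122 mm/d
Crop demand D = ETc × 14 d = 5.8122 × 14 = 81.371 mm
Pe = 0.71 × 18.3 = 12.993 mm
D − Pe = 81.371 − 12.993 = 68.378 mm

68 mm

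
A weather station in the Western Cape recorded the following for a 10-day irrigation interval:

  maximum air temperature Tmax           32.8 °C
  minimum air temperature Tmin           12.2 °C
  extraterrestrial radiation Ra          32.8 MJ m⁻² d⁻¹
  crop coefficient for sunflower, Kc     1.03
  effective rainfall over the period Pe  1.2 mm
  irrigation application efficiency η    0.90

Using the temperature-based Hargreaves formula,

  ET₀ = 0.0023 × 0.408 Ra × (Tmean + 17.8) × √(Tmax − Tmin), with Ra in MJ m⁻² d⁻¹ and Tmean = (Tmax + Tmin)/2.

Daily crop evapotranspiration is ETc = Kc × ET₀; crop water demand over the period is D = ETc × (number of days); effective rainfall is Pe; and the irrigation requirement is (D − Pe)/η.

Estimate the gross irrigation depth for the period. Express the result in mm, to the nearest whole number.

63 mm

Tmean = (32.8 + 12.2)/2 = 22.50 °C
0.408 Ra = 0.408 × 32.8 = 13.3824 mm/d equivalent
ET₀ = 0.0023 × 13.3824 × (22.50 + 17.8) × √20.6 = 0.0023 × 13.3824 × 40.30 × 4.5387 = 5.6299 mm/d
ETc = Kc × ET₀ = 1.03 × 5.6299 = 5.7988 mm/d
Crop demand D = ETc × 10 d = 5.7988 × 10 = 57.988 mm
D − Pe = 57.988 − 1.2 = 56.788 mm
Gross irrigation = 56.788 / 0.90 = 63.098 mm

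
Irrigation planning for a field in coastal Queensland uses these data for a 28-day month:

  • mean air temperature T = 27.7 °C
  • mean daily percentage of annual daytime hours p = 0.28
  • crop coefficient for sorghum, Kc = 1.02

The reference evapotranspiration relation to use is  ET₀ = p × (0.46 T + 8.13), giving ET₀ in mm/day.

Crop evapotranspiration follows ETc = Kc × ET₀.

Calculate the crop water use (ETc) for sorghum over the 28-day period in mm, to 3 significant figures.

ET₀ = 0.28 × (0.46 × 27.7 + 8.13) = 0.28 × 20.872 = 5.8442 mm/d
ETc = Kc × ET₀ = 1.02 × 5.8442 = 5.9611 mm/d
Over 28 days: 5.9611 × 28 = 166.911 mm

167 mm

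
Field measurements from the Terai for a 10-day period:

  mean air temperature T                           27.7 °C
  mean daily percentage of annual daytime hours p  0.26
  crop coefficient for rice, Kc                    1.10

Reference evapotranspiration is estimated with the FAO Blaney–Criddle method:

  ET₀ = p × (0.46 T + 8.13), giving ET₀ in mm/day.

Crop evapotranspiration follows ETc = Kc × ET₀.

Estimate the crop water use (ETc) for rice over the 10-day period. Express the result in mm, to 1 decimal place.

ET₀ = 0.26 × (0.46 × 27.7 + 8.13) = 0.26 × 20.872 = 5.4267 mm/d
ETc = Kc × ET₀ = 1.10 × 5.4267 = 5.9694 mm/d
Over 10 days: 5.9694 × 10 = 59.694 mm

59.7 mm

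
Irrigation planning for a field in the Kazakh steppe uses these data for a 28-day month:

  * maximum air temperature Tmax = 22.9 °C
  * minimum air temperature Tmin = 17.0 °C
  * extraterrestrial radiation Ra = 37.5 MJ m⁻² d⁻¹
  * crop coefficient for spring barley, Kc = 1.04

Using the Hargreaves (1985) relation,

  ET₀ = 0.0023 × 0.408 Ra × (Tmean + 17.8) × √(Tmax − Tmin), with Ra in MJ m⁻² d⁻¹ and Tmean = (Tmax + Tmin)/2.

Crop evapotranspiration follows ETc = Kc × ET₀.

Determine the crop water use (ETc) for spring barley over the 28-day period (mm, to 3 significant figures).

Tmean = (22.9 + 17.0)/2 = 19.95 °C
0.408 Ra = 0.408 × 37.5 = 15.3000 mm/d equivalent
ET₀ = 0.0023 × 15.3000 × (19.95 + 17.8) × √5.9 = 0.0023 × 15.3000 × 37.75 × 2.4290 = 3.2267 mm/d
ETc = Kc × ET₀ = 1.04 × 3.2267 = 3.3558 mm/d
Over 28 days: 3.3558 × 28 = 93.962 mm

94.0 mm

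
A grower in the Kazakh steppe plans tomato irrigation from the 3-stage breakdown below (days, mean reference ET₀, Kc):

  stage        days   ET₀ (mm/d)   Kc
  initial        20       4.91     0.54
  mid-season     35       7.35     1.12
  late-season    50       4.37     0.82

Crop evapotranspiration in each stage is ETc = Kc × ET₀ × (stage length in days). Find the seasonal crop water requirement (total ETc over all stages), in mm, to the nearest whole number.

520 mm

initial: 0.54 × 4.91 × 20 = 53.03 mm
mid-season: 1.12 × 7.35 × 35 = 288.12 mm
late-season: 0.82 × 4.37 × 50 = 179.17 mm
Seasonal total = 520.32 mm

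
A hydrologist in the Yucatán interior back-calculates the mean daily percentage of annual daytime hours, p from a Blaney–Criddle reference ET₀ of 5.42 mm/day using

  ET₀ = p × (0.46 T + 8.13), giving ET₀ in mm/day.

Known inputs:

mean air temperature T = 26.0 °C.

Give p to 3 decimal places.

0.270

p = ET₀ / (0.46 T + 8.13) = 5.42 / (0.46 × 26.0 + 8.13) = 5.42 / 20.090 = 0.2698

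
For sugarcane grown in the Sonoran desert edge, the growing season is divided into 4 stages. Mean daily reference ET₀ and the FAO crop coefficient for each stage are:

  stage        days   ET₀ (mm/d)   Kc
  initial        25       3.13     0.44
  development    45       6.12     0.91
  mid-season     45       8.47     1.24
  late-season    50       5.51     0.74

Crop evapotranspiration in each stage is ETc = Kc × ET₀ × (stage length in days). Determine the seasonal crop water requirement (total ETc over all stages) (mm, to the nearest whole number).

initial: 0.44 × 3.13 × 25 = 34.43 mm
development: 0.91 × 6.12 × 45 = 250.61 mm
mid-season: 1.24 × 8.47 × 45 = 472.63 mm
late-season: 0.74 × 5.51 × 50 = 203.87 mm
Seasonal total = 961.54 mm

962 mm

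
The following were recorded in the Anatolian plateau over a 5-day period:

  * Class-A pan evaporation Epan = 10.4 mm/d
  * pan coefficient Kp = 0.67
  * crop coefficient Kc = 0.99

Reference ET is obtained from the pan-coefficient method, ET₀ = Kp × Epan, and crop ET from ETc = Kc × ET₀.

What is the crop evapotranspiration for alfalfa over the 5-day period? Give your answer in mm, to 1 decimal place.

34.5 mm

ET₀ = 0.67 × 10.4 = 6.9680 mm/d
ETc = Kc × ET₀ = 0.99 × 6.9680 = 6.8983 mm/d
Over 5 days: 6.8983 × 5 = 34.492 mm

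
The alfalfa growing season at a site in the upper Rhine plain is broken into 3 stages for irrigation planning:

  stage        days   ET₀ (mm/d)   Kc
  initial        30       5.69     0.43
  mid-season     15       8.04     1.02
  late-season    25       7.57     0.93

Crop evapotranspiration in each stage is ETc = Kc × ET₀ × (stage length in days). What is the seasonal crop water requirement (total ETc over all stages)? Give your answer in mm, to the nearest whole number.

initial: 0.43 × 5.69 × 30 = 73.40 mm
mid-season: 1.02 × 8.04 × 15 = 123.01 mm
late-season: 0.93 × 7.57 × 25 = 176.00 mm
Seasonal total = 372.41 mm

372 mm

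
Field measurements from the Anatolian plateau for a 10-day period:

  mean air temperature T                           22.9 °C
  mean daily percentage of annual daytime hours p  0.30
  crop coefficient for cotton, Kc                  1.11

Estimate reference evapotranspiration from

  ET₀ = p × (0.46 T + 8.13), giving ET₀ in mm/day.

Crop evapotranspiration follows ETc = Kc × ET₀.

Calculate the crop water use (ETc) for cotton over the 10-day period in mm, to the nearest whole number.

ET₀ = 0.30 × (0.46 × 22.9 + 8.13) = 0.30 × 18.664 = 5.5992 mm/d
ETc = Kc × ET₀ = 1.11 × 5.5992 = 6.2151 mm/d
Over 10 days: 6.2151 × 10 = 62.151 mm

62 mm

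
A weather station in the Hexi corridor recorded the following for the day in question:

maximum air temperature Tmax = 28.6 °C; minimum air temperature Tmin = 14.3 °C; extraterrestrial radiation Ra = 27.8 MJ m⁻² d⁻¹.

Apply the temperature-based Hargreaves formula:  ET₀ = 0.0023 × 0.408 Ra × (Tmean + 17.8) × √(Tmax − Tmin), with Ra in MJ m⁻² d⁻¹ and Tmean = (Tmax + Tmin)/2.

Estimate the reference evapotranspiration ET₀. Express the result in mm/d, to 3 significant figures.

3.87 mm/d

Tmean = (28.6 + 14.3)/2 = 21.45 °C
0.408 Ra = 0.408 × 27.8 = 11.3424 mm/d equivalent
ET₀ = 0.0023 × 11.3424 × (21.45 + 17.8) × √14.3 = 0.0023 × 11.3424 × 39.25 × 3.7815 = 3.8720 mm/d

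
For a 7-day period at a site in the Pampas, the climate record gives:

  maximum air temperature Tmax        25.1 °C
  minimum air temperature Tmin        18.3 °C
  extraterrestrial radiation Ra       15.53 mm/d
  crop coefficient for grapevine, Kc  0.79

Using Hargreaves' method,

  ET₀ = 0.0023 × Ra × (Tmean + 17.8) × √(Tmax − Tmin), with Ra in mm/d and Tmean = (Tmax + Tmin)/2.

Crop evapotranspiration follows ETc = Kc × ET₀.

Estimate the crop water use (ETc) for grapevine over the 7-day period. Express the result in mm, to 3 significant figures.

Tmean = (25.1 + 18.3)/2 = 21.70 °C
ET₀ = 0.0023 × 15.53 × (21.70 + 17.8) × √6.8 = 0.0023 × 15.53 × 39.50 × 2.6077 = 3.6792 mm/d
ETc = Kc × ET₀ = 0.79 × 3.6792 = 2.9066 mm/d
Over 7 days: 2.9066 × 7 = 20.346 mm

20.3 mm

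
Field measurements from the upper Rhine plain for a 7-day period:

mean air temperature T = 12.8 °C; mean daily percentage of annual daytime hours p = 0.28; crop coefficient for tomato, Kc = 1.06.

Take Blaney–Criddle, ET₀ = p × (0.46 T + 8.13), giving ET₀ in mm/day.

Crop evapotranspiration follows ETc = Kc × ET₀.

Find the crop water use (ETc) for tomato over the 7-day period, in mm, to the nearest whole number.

29 mm

ET₀ = 0.28 × (0.46 × 12.8 + 8.13) = 0.28 × 14.018 = 3.9250 mm/d
ETc = Kc × ET₀ = 1.06 × 3.9250 = 4.1605 mm/d
Over 7 days: 4.1605 × 7 = 29.124 mm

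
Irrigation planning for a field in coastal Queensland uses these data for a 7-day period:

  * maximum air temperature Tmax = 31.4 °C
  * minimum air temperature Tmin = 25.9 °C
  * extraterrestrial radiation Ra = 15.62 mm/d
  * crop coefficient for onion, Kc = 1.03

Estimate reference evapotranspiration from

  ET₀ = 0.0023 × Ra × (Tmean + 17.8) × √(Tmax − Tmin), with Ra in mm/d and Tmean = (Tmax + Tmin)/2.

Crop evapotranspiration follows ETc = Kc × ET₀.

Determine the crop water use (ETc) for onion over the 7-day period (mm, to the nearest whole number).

Tmean = (31.4 + 25.9)/2 = 28.65 °C
ET₀ = 0.0023 × 15.62 × (28.65 + 17.8) × √5.5 = 0.0023 × 15.62 × 46.45 × 2.3452 = 3.9136 mm/d
ETc = Kc × ET₀ = 1.03 × 3.9136 = 4.0310 mm/d
Over 7 days: 4.0310 × 7 = 28.217 mm

28 mm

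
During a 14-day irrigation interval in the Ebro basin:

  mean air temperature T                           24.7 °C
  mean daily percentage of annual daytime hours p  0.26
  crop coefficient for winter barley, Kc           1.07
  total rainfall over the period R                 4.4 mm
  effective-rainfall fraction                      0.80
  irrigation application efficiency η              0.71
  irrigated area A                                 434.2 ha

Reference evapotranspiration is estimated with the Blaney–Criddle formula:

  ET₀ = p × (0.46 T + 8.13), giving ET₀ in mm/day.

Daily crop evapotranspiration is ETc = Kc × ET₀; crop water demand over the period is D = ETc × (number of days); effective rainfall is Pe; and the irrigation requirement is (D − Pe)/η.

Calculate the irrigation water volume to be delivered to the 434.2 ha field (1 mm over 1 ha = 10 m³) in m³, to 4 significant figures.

442700 m³

ET₀ = 0.26 × (0.46 × 24.7 + 8.13) = 0.26 × 19.492 = 5.0679 mm/d
ETc = Kc × ET₀ = 1.07 × 5.0679 = 5.4227 mm/d
Crop demand D = ETc × 14 d = 5.4227 × 14 = 75.918 mm
Pe = 0.80 × 4.4 = 3.520 mm
D − Pe = 75.918 − 3.520 = 72.398 mm
Gross irrigation = 72.398 / 0.71 = 101.969 mm
Volume = 101.969 mm × 434.2 ha × 10 = 442749.4 m³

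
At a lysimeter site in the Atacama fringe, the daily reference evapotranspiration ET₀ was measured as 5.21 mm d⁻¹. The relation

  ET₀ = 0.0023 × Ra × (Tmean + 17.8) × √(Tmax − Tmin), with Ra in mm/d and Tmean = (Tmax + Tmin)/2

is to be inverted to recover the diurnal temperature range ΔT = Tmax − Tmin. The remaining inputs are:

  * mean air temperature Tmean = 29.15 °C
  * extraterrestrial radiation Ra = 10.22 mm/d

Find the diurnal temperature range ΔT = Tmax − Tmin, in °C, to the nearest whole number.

22 °C

√ΔT = ET₀ / [0.0023 × Ra × (Tmean+17.8)] = 5.21 / (0.0023 × 10.22 × 46.95) = 4.7209
ΔT = 4.7209² = 22.287 °C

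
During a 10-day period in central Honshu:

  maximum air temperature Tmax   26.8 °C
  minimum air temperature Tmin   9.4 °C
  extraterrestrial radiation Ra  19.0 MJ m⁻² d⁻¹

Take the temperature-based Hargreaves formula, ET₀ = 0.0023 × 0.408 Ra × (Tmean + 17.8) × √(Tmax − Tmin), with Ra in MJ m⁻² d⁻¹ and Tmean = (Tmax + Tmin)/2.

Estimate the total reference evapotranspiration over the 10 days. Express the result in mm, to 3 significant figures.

26.7 mm

Tmean = (26.8 + 9.4)/2 = 18.10 °C
0.408 Ra = 0.408 × 19.0 = 7.7520 mm/d equivalent
ET₀ = 0.0023 × 7.7520 × (18.10 + 17.8) × √17.4 = 0.0023 × 7.7520 × 35.90 × 4.1713 = 2.6700 mm/d
Over 10 days: 2.6700 × 10 = 26.700 mm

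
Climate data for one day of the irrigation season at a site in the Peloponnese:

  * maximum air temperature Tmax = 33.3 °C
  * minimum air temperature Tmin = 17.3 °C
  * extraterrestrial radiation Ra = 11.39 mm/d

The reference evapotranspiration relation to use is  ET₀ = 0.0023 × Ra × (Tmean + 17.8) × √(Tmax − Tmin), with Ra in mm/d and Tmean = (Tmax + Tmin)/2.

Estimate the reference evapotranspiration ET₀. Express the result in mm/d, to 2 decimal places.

Tmean = (33.3 + 17.3)/2 = 25.30 °C
ET₀ = 0.0023 × 11.39 × (25.30 + 17.8) × √16.0 = 0.0023 × 11.39 × 43.10 × 4.0000 = 4.5164 mm/d

4.52 mm/d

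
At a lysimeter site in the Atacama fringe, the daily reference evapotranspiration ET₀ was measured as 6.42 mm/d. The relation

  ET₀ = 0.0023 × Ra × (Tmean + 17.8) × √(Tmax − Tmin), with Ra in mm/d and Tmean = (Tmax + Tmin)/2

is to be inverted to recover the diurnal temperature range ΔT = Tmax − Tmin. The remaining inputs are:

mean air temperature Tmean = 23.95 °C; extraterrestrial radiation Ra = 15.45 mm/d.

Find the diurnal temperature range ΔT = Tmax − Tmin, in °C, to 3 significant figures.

√ΔT = ET₀ / [0.0023 × Ra × (Tmean+17.8)] = 6.42 / (0.0023 × 15.45 × 41.75) = 4.3274
ΔT = 4.3274² = 18.726 °C

18.7 °C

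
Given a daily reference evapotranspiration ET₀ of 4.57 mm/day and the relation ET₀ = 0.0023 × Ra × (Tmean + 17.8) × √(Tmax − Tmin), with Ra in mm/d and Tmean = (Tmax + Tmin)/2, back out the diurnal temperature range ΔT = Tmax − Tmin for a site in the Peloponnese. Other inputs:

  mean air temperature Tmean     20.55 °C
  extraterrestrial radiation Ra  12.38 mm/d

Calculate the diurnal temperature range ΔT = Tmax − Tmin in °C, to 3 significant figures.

√ΔT = ET₀ / [0.0023 × Ra × (Tmean+17.8)] = 4.57 / (0.0023 × 12.38 × 38.35) = 4.1851
ΔT = 4.1851² = 17.515 °C

17.5 °C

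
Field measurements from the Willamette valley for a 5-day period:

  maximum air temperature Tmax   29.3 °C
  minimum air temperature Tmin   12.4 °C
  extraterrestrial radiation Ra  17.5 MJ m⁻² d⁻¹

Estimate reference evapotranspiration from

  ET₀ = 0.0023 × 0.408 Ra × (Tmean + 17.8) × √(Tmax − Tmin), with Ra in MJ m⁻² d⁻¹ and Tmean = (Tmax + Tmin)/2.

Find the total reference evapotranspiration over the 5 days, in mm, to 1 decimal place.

Tmean = (29.3 + 12.4)/2 = 20.85 °C
0.408 Ra = 0.408 × 17.5 = 7.1400 mm/d equivalent
ET₀ = 0.0023 × 7.1400 × (20.85 + 17.8) × √16.9 = 0.0023 × 7.1400 × 38.65 × 4.1110 = 2.6093 mm/d
Over 5 days: 2.6093 × 5 = 13.047 mm

13.0 mm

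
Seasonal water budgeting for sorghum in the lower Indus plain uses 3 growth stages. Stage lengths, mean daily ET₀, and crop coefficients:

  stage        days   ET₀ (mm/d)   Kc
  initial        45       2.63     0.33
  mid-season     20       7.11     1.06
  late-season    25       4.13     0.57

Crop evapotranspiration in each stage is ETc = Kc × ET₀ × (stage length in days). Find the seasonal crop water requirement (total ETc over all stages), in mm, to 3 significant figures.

249 mm

initial: 0.33 × 2.63 × 45 = 39.06 mm
mid-season: 1.06 × 7.11 × 20 = 150.73 mm
late-season: 0.57 × 4.13 × 25 = 58.85 mm
Seasonal total = 248.64 mm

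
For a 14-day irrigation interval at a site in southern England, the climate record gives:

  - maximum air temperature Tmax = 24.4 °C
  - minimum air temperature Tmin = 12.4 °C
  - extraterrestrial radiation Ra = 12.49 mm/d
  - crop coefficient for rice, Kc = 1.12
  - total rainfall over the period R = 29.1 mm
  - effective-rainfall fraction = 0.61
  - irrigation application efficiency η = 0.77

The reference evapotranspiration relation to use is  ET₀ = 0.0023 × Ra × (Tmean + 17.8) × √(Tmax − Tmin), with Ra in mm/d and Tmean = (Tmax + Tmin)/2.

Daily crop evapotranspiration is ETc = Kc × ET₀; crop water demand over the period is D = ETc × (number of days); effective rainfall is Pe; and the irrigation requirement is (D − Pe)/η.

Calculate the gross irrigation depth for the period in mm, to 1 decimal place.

Tmean = (24.4 + 12.4)/2 = 18.40 °C
ET₀ = 0.0023 × 12.49 × (18.40 + 17.8) × √12.0 = 0.0023 × 12.49 × 36.20 × 3.4641 = 3.6024 mm/d
ETc = Kc × ET₀ = 1.12 × 3.6024 = 4.0347 mm/d
Crop demand D = ETc × 14 d = 4.0347 × 14 = 56.486 mm
Pe = 0.61 × 29.1 = 17.751 mm
D − Pe = 56.486 − 17.751 = 38.735 mm
Gross irrigation = 38.735 / 0.77 = 50.305 mm

50.3 mm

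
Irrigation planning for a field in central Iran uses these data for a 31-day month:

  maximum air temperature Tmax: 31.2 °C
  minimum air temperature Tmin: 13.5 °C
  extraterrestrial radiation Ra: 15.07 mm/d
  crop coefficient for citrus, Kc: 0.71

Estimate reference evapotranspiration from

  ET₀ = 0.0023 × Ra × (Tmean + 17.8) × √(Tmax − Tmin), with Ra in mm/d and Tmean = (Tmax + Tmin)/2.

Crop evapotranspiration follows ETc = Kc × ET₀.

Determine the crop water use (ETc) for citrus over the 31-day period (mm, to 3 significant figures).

129 mm

Tmean = (31.2 + 13.5)/2 = 22.35 °C
ET₀ = 0.0023 × 15.07 × (22.35 + 17.8) × √17.7 = 0.0023 × 15.07 × 40.15 × 4.2071 = 5.8548 mm/d
ETc = Kc × ET₀ = 0.71 × 5.8548 = 4.1569 mm/d
Over 31 days: 4.1569 × 31 = 128.864 mm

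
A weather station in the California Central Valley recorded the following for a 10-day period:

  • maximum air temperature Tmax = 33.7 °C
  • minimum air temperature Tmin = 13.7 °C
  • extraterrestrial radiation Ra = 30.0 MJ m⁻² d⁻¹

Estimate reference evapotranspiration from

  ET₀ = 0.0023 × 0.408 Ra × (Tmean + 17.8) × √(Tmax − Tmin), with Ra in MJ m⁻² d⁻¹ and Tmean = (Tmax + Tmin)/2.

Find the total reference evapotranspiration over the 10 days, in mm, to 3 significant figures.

52.2 mm

Tmean = (33.7 + 13.7)/2 = 23.70 °C
0.408 Ra = 0.408 × 30.0 = 12.2400 mm/d equivalent
ET₀ = 0.0023 × 12.2400 × (23.70 + 17.8) × √20.0 = 0.0023 × 12.2400 × 41.50 × 4.4721 = 5.2248 mm/d
Over 10 days: 5.2248 × 10 = 52.248 mm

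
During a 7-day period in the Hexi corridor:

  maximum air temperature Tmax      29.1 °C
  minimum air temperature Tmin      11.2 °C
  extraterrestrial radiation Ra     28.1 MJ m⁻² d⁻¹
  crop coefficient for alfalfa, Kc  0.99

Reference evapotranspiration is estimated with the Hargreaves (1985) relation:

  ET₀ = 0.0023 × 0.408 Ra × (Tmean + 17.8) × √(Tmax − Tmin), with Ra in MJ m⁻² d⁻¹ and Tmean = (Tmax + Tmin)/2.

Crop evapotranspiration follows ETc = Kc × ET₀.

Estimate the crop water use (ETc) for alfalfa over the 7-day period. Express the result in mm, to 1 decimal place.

29.3 mm

Tmean = (29.1 + 11.2)/2 = 20.15 °C
0.408 Ra = 0.408 × 28.1 = 11.4648 mm/d equivalent
ET₀ = 0.0023 × 11.4648 × (20.15 + 17.8) × √17.9 = 0.0023 × 11.4648 × 37.95 × 4.2308 = 4.2338 mm/d
ETc = Kc × ET₀ = 0.99 × 4.2338 = 4.1915 mm/d
Over 7 days: 4.1915 × 7 = 29.341 mm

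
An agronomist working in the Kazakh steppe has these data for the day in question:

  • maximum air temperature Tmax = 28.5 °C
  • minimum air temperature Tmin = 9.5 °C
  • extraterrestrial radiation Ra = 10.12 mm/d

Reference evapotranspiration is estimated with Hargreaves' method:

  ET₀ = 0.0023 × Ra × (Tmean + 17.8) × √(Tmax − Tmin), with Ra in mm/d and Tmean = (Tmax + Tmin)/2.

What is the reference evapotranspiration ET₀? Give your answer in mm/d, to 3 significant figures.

Tmean = (28.5 + 9.5)/2 = 19.00 °C
ET₀ = 0.0023 × 10.12 × (19.00 + 17.8) × √19.0 = 0.0023 × 10.12 × 36.80 × 4.3589 = 3.7336 mm/d

3.73 mm/d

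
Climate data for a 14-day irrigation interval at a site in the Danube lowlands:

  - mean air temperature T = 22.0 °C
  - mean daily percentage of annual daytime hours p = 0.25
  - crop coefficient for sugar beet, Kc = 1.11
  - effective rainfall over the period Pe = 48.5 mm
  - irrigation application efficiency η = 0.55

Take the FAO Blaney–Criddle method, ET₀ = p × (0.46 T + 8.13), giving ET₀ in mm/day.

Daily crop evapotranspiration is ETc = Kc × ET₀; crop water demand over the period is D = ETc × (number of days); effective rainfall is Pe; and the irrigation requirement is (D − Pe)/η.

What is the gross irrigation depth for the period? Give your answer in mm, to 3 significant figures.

ET₀ = 0.25 × (0.46 × 22.0 + 8.13) = 0.25 × 18.250 = 4.5625 mm/d
ETc = Kc × ET₀ = 1.11 × 4.5625 = 5.0644 mm/d
Crop demand D = ETc × 14 d = 5.0644 × 14 = 70.902 mm
D − Pe = 70.902 − 48.5 = 22.402 mm
Gross irrigation = 22.402 / 0.55 = 40.731 mm

40.7 mm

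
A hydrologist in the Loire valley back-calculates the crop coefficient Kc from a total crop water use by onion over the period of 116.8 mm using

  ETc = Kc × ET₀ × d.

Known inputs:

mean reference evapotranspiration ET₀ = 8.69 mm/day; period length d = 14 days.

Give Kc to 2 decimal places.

ETc = Kc × ET₀ × d  ⇒  Kc = ETc / (ET₀ × d)
Kc = 116.8 / (8.69 × 14) = 116.8 / 121.66 = 0.9601

0.96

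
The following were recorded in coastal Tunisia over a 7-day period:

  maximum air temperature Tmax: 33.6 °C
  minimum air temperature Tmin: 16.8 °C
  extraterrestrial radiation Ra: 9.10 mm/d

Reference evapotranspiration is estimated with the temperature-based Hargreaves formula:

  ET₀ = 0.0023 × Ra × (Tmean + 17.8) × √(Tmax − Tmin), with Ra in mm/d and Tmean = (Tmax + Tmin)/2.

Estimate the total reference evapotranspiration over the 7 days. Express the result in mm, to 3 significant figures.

25.8 mm

Tmean = (33.6 + 16.8)/2 = 25.20 °C
ET₀ = 0.0023 × 9.10 × (25.20 + 17.8) × √16.8 = 0.0023 × 9.10 × 43.00 × 4.0988 = 3.6889 mm/d
Over 7 days: 3.6889 × 7 = 25.822 mm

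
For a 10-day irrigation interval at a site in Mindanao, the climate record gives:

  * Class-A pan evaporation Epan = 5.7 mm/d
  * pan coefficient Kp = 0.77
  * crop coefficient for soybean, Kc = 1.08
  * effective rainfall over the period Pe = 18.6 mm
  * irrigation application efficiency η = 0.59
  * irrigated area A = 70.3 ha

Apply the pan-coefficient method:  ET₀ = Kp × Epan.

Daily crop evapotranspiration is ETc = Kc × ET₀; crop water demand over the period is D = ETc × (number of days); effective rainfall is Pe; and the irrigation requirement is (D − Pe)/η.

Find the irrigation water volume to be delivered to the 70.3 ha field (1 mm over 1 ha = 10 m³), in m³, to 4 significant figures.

ET₀ = 0.77 × 5.7 = 4.3890 mm/d
ETc = Kc × ET₀ = 1.08 × 4.3890 = 4.7401 mm/d
Crop demand D = ETc × 10 d = 4.7401 × 10 = 47.401 mm
D − Pe = 47.401 − 18.6 = 28.801 mm
Gross irrigation = 28.801 / 0.59 = 48.815 mm
Volume = 48.815 mm × 70.3 ha × 10 = 34316.9 m³

34320 m³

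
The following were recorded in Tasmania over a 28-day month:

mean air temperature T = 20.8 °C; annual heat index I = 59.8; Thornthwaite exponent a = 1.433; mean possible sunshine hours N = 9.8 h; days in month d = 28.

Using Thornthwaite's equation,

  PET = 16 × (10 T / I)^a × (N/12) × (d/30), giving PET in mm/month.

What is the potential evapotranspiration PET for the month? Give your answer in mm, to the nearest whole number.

10T/I = 10 × 20.8 / 59.8 = 3.4783
(10T/I)^a = 3.4783^1.433 = 5.9673
Uncorrected PET = 16 × 5.9673 = 95.477 mm
Correction = (N/12)(d/30) = (9.8/12)(28/30) = 0.7622
PET = 95.477 × 0.7622 = 72.773 mm/month

73 mm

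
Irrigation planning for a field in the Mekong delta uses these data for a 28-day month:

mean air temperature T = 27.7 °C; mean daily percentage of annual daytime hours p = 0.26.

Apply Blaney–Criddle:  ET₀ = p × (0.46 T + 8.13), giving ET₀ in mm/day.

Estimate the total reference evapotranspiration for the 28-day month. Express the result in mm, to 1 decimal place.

151.9 mm

ET₀ = 0.26 × (0.46 × 27.7 + 8.13) = 0.26 × 20.872 = 5.4267 mm/d
Monthly total = 5.4267 × 28 = 151.948 mm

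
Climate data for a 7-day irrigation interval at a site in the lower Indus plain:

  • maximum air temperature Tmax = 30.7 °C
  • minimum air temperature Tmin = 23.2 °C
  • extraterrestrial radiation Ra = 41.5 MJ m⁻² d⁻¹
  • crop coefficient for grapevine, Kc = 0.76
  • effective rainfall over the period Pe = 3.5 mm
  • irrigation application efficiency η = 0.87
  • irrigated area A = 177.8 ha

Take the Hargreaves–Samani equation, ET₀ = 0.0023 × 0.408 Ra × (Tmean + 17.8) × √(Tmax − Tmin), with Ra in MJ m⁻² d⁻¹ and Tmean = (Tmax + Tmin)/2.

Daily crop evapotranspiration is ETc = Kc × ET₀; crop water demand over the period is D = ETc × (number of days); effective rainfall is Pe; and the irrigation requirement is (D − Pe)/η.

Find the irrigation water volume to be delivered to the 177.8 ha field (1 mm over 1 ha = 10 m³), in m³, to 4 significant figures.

Tmean = (30.7 + 23.2)/2 = 26.95 °C
0.408 Ra = 0.408 × 41.5 = 16.9320 mm/d equivalent
ET₀ = 0.0023 × 16.9320 × (26.95 + 17.8) × √7.5 = 0.0023 × 16.9320 × 44.75 × 2.7386 = 4.7726 mm/d
ETc = Kc × ET₀ = 0.76 × 4.7726 = 3.6272 mm/d
Crop demand D = ETc × 7 d = 3.6272 × 7 = 25.390 mm
D − Pe = 25.390 − 3.5 = 21.890 mm
Gross irrigation = 21.890 / 0.87 = 25.161 mm
Volume = 25.161 mm × 177.8 ha × 10 = 44736.3 m³

44740 m³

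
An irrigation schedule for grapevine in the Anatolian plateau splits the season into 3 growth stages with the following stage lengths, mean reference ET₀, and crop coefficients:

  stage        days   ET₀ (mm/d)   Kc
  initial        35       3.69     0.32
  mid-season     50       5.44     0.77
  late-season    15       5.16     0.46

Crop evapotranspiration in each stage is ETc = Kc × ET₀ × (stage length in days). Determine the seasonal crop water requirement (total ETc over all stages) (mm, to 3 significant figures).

286 mm

initial: 0.32 × 3.69 × 35 = 41.33 mm
mid-season: 0.77 × 5.44 × 50 = 209.44 mm
late-season: 0.46 × 5.16 × 15 = 35.60 mm
Seasonal total = 286.37 mm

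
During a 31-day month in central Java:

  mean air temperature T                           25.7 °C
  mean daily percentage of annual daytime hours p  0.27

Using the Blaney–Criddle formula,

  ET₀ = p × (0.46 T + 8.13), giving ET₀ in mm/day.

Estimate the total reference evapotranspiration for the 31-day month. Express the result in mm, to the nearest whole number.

ET₀ = 0.27 × (0.46 × 25.7 + 8.13) = 0.27 × 19.952 = 5.3870 mm/d
Monthly total = 5.3870 × 31 = 166.997 mm

167 mm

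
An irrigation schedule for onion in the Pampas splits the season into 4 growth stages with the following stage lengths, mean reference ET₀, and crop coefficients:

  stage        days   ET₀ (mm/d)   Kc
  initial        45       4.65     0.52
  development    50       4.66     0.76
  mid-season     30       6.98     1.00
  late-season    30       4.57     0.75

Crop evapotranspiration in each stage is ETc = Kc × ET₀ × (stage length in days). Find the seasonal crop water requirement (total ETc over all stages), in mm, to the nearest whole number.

598 mm

initial: 0.52 × 4.65 × 45 = 108.81 mm
development: 0.76 × 4.66 × 50 = 177.08 mm
mid-season: 1.00 × 6.98 × 30 = 209.40 mm
late-season: 0.75 × 4.57 × 30 = 102.83 mm
Seasonal total = 598.12 mm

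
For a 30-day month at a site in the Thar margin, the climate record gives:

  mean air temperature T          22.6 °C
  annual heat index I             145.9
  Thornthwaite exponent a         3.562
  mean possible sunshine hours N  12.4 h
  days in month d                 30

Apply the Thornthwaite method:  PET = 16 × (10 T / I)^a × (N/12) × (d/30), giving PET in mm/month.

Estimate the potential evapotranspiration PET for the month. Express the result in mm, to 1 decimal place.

10T/I = 10 × 22.6 / 145.9 = 1.5490
(10T/I)^a = 1.5490^3.562 = 4.7529
Uncorrected PET = 16 × 4.7529 = 76.046 mm
Correction = (N/12)(d/30) = (12.4/12)(30/30) = 1.0333
PET = 76.046 × 1.0333 = 78.578 mm/month

78.6 mm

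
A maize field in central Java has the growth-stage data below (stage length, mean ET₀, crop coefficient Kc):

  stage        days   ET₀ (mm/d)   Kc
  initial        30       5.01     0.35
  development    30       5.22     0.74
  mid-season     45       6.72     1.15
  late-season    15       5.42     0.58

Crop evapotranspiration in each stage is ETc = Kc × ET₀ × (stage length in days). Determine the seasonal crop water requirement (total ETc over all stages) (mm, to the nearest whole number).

initial: 0.35 × 5.01 × 30 = 52.61 mm
development: 0.74 × 5.22 × 30 = 115.88 mm
mid-season: 1.15 × 6.72 × 45 = 347.76 mm
late-season: 0.58 × 5.42 × 15 = 47.15 mm
Seasonal total = 563.40 mm

563 mm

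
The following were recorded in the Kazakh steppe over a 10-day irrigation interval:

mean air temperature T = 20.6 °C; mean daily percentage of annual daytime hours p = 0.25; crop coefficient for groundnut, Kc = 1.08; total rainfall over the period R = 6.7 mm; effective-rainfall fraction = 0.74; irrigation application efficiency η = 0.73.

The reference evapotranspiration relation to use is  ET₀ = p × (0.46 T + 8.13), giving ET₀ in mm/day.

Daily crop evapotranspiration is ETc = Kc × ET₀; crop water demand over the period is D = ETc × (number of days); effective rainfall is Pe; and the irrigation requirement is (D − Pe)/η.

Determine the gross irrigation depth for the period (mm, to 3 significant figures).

ET₀ = 0.25 × (0.46 × 20.6 + 8.13) = 0.25 × 17.606 = 4.4015 mm/d
ETc = Kc × ET₀ = 1.08 × 4.4015 = 4.7536 mm/d
Crop demand D = ETc × 10 d = 4.7536 × 10 = 47.536 mm
Pe = 0.74 × 6.7 = 4.958 mm
D − Pe = 47.536 − 4.958 = 42.578 mm
Gross irrigation = 42.578 / 0.73 = 58.326 mm

58.3 mm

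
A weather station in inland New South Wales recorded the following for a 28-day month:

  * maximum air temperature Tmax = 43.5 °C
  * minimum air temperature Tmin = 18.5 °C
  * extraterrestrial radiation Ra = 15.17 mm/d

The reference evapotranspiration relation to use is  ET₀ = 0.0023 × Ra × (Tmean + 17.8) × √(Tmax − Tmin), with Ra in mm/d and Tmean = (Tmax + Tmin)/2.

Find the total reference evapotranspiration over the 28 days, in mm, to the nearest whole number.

238 mm

Tmean = (43.5 + 18.5)/2 = 31.00 °C
ET₀ = 0.0023 × 15.17 × (31.00 + 17.8) × √25.0 = 0.0023 × 15.17 × 48.80 × 5.0000 = 8.5134 mm/d
Over 28 days: 8.5134 × 28 = 238.375 mm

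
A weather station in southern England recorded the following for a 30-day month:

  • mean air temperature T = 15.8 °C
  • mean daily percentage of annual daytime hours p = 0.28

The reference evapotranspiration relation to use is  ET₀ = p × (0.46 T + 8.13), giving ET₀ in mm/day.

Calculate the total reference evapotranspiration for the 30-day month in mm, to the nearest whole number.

129 mm

ET₀ = 0.28 × (0.46 × 15.8 + 8.13) = 0.28 × 15.398 = 4.3114 mm/d
Monthly total = 4.3114 × 30 = 129.342 mm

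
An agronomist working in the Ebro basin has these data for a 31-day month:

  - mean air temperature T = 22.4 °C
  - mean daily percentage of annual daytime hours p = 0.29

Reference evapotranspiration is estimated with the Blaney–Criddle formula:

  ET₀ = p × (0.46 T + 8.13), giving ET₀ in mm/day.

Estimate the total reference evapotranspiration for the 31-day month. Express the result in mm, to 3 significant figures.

166 mm

ET₀ = 0.29 × (0.46 × 22.4 + 8.13) = 0.29 × 18.434 = 5.3459 mm/d
Monthly total = 5.3459 × 31 = 165.723 mm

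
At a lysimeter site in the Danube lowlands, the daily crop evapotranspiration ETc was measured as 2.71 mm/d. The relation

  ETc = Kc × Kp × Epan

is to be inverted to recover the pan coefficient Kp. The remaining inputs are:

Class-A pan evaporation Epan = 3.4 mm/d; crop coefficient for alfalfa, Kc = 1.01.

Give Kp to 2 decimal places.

0.79

ETc = Kc × Kp × Epan  ⇒  Kp = ETc / (Kc × Epan)
Kp = 2.71 / (1.01 × 3.4) = 2.71 / 3.434 = 0.7892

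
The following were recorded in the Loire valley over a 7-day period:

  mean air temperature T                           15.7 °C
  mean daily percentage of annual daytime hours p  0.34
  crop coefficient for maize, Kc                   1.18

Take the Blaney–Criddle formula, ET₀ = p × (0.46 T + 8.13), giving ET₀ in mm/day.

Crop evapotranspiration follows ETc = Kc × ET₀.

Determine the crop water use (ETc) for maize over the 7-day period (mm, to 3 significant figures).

43.1 mm

ET₀ = 0.34 × (0.46 × 15.7 + 8.13) = 0.34 × 15.352 = 5.2197 mm/d
ETc = Kc × ET₀ = 1.18 × 5.2197 = 6.1592 mm/d
Over 7 days: 6.1592 × 7 = 43.114 mm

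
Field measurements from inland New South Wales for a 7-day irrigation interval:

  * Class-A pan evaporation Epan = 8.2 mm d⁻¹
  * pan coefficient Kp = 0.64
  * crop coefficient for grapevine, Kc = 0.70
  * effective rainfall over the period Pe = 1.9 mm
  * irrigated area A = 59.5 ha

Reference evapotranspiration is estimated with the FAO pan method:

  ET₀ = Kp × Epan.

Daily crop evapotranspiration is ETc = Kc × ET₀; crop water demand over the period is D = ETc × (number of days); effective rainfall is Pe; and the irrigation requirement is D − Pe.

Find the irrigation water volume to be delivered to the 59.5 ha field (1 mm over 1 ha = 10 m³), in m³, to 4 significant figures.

ET₀ = 0.64 × 8.2 = 5.2480 mm/d
ETc = Kc × ET₀ = 0.70 × 5.2480 = 3.6736 mm/d
Crop demand D = ETc × 7 d = 3.6736 × 7 = 25.715 mm
D − Pe = 25.715 − 1.9 = 23.815 mm
Volume = 23.815 mm × 59.5 ha × 10 = 14169.9 m³

14170 m³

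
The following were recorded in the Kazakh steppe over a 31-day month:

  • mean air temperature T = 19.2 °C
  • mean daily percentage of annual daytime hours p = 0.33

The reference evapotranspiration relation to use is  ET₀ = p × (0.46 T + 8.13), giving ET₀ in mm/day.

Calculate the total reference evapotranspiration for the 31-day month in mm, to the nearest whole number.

ET₀ = 0.33 × (0.46 × 19.2 + 8.13) = 0.33 × 16.962 = 5.5975 mm/d
Monthly total = 5.5975 × 31 = 173.523 mm

174 mm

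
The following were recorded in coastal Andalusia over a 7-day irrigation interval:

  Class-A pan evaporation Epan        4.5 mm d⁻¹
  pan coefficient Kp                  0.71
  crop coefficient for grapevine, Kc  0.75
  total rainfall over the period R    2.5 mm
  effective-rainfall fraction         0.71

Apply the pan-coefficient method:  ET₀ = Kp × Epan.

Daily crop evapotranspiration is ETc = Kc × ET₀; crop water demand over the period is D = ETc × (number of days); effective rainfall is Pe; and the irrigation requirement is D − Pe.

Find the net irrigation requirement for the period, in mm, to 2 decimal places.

ET₀ = 0.71 × 4.5 = 3.1950 mm/d
ETc = Kc × ET₀ = 0.75 × 3.1950 = 2.3963 mm/d
Crop demand D = ETc × 7 d = 2.3963 × 7 = 16.774 mm
Pe = 0.71 × 2.5 = 1.775 mm
D − Pe = 16.774 − 1.775 = 14.999 mm

15.00 mm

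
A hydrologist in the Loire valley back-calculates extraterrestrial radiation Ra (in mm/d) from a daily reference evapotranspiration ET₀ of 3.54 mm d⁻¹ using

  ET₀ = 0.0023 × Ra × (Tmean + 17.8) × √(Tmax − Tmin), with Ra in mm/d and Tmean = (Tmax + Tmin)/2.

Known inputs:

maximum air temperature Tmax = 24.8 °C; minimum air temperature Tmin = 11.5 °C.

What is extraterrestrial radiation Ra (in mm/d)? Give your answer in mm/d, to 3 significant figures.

11.7 mm/d

Tmean = 18.15 °C; √ΔT = 3.6469
Ra = ET₀ / [0.0023 × (Tmean+17.8) × √ΔT] = 3.54 / (0.0023 × 35.95 × 3.6469) = 11.740 mm/d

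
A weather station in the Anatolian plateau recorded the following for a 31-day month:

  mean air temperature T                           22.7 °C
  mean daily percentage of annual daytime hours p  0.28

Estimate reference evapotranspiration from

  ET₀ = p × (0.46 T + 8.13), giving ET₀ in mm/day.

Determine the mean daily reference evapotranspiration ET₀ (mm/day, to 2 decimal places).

ET₀ = 0.28 × (0.46 × 22.7 + 8.13) = 0.28 × 18.572 = 5.2002 mm/d

5.20 mm/day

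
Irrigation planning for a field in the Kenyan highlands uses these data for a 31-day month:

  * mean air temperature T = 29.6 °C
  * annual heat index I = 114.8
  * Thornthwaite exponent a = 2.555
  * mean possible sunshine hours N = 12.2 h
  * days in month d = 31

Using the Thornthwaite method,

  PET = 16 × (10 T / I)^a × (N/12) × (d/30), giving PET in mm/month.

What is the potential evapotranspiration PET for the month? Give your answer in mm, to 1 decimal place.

189.0 mm

10T/I = 10 × 29.6 / 114.8 = 2.5784
(10T/I)^a = 2.5784^2.555 = 11.2460
Uncorrected PET = 16 × 11.2460 = 179.936 mm
Correction = (N/12)(d/30) = (12.2/12)(31/30) = 1.0506
PET = 179.936 × 1.0506 = 189.041 mm/month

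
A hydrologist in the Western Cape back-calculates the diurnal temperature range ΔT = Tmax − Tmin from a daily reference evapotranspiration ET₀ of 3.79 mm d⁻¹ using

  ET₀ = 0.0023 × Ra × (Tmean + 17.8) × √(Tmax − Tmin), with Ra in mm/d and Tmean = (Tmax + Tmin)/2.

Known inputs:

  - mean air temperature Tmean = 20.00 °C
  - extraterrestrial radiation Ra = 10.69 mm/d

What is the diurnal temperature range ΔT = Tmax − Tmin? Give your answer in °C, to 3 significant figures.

√ΔT = ET₀ / [0.0023 × Ra × (Tmean+17.8)] = 3.79 / (0.0023 × 10.69 × 37.80) = 4.0779
ΔT = 4.0779² = 16.629 °C

16.6 °C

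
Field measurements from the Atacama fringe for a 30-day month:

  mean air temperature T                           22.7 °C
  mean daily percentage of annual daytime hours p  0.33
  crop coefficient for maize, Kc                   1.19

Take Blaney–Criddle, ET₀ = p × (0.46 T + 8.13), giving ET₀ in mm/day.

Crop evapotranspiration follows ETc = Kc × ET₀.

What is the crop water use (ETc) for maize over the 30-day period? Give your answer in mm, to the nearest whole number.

219 mm

ET₀ = 0.33 × (0.46 × 22.7 + 8.13) = 0.33 × 18.572 = 6.1288 mm/d
ETc = Kc × ET₀ = 1.19 × 6.1288 = 7.2933 mm/d
Over 30 days: 7.2933 × 30 = 218.799 mm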